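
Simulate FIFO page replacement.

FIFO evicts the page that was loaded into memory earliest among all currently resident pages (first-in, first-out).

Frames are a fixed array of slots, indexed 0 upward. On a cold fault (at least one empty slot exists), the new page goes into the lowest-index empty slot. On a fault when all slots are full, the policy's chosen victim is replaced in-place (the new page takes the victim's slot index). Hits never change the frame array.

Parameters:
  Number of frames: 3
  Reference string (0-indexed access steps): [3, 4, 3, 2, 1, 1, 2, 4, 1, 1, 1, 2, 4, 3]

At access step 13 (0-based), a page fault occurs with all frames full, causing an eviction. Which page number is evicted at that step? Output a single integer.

Answer: 4

Derivation:
Step 0: ref 3 -> FAULT, frames=[3,-,-]
Step 1: ref 4 -> FAULT, frames=[3,4,-]
Step 2: ref 3 -> HIT, frames=[3,4,-]
Step 3: ref 2 -> FAULT, frames=[3,4,2]
Step 4: ref 1 -> FAULT, evict 3, frames=[1,4,2]
Step 5: ref 1 -> HIT, frames=[1,4,2]
Step 6: ref 2 -> HIT, frames=[1,4,2]
Step 7: ref 4 -> HIT, frames=[1,4,2]
Step 8: ref 1 -> HIT, frames=[1,4,2]
Step 9: ref 1 -> HIT, frames=[1,4,2]
Step 10: ref 1 -> HIT, frames=[1,4,2]
Step 11: ref 2 -> HIT, frames=[1,4,2]
Step 12: ref 4 -> HIT, frames=[1,4,2]
Step 13: ref 3 -> FAULT, evict 4, frames=[1,3,2]
At step 13: evicted page 4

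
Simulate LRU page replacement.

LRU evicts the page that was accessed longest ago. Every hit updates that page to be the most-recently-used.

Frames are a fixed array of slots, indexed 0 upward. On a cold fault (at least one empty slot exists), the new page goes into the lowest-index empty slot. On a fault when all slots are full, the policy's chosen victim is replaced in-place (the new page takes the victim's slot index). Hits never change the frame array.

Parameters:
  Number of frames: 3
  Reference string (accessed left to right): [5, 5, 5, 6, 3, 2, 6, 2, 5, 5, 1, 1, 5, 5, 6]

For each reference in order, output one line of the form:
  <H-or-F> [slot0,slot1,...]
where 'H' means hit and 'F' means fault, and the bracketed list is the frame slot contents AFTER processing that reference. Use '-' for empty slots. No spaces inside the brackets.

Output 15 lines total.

F [5,-,-]
H [5,-,-]
H [5,-,-]
F [5,6,-]
F [5,6,3]
F [2,6,3]
H [2,6,3]
H [2,6,3]
F [2,6,5]
H [2,6,5]
F [2,1,5]
H [2,1,5]
H [2,1,5]
H [2,1,5]
F [6,1,5]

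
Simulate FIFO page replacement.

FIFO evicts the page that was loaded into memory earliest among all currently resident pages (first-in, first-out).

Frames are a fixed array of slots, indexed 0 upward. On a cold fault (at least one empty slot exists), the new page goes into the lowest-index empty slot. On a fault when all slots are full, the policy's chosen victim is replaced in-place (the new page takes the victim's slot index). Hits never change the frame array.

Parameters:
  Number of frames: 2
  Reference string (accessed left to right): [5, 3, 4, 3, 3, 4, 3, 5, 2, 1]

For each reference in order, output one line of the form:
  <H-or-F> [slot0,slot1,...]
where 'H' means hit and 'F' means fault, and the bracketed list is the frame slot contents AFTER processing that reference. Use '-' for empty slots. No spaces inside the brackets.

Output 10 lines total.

F [5,-]
F [5,3]
F [4,3]
H [4,3]
H [4,3]
H [4,3]
H [4,3]
F [4,5]
F [2,5]
F [2,1]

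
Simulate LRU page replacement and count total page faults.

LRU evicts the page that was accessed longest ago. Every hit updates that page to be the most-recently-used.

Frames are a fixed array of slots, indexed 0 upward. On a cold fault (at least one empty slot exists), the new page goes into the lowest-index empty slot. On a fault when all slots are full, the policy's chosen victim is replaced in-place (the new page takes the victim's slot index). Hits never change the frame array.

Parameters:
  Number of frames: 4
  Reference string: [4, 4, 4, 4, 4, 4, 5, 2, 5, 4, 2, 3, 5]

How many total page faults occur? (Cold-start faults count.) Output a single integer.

Answer: 4

Derivation:
Step 0: ref 4 → FAULT, frames=[4,-,-,-]
Step 1: ref 4 → HIT, frames=[4,-,-,-]
Step 2: ref 4 → HIT, frames=[4,-,-,-]
Step 3: ref 4 → HIT, frames=[4,-,-,-]
Step 4: ref 4 → HIT, frames=[4,-,-,-]
Step 5: ref 4 → HIT, frames=[4,-,-,-]
Step 6: ref 5 → FAULT, frames=[4,5,-,-]
Step 7: ref 2 → FAULT, frames=[4,5,2,-]
Step 8: ref 5 → HIT, frames=[4,5,2,-]
Step 9: ref 4 → HIT, frames=[4,5,2,-]
Step 10: ref 2 → HIT, frames=[4,5,2,-]
Step 11: ref 3 → FAULT, frames=[4,5,2,3]
Step 12: ref 5 → HIT, frames=[4,5,2,3]
Total faults: 4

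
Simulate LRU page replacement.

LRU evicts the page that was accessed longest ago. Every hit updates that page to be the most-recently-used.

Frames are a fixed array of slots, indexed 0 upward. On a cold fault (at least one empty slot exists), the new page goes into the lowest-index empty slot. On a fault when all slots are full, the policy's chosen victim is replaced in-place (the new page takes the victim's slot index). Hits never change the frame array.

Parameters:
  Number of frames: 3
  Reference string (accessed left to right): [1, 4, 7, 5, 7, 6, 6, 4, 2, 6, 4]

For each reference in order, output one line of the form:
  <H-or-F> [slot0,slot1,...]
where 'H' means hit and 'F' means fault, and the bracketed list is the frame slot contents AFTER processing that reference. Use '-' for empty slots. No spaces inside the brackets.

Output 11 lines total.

F [1,-,-]
F [1,4,-]
F [1,4,7]
F [5,4,7]
H [5,4,7]
F [5,6,7]
H [5,6,7]
F [4,6,7]
F [4,6,2]
H [4,6,2]
H [4,6,2]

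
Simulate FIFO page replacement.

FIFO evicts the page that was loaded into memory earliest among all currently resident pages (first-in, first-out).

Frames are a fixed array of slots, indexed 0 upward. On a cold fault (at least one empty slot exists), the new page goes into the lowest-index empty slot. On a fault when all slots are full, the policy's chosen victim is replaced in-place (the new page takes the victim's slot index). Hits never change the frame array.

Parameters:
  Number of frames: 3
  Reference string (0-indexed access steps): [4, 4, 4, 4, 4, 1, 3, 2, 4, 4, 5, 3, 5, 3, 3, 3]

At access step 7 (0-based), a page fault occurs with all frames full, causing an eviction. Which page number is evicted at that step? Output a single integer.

Answer: 4

Derivation:
Step 0: ref 4 -> FAULT, frames=[4,-,-]
Step 1: ref 4 -> HIT, frames=[4,-,-]
Step 2: ref 4 -> HIT, frames=[4,-,-]
Step 3: ref 4 -> HIT, frames=[4,-,-]
Step 4: ref 4 -> HIT, frames=[4,-,-]
Step 5: ref 1 -> FAULT, frames=[4,1,-]
Step 6: ref 3 -> FAULT, frames=[4,1,3]
Step 7: ref 2 -> FAULT, evict 4, frames=[2,1,3]
At step 7: evicted page 4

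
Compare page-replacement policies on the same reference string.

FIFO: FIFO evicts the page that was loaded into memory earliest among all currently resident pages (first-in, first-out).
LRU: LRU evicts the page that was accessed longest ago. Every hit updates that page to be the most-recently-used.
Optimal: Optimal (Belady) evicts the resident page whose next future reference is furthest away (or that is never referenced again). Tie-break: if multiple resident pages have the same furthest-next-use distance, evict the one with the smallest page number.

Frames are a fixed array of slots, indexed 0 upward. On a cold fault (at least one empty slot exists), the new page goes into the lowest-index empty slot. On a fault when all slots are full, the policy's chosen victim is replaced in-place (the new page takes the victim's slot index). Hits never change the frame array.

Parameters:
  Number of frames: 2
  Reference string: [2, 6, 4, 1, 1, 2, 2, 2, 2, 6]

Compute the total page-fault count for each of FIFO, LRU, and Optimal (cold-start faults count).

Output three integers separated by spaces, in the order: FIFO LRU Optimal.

Answer: 6 6 5

Derivation:
--- FIFO ---
  step 0: ref 2 -> FAULT, frames=[2,-] (faults so far: 1)
  step 1: ref 6 -> FAULT, frames=[2,6] (faults so far: 2)
  step 2: ref 4 -> FAULT, evict 2, frames=[4,6] (faults so far: 3)
  step 3: ref 1 -> FAULT, evict 6, frames=[4,1] (faults so far: 4)
  step 4: ref 1 -> HIT, frames=[4,1] (faults so far: 4)
  step 5: ref 2 -> FAULT, evict 4, frames=[2,1] (faults so far: 5)
  step 6: ref 2 -> HIT, frames=[2,1] (faults so far: 5)
  step 7: ref 2 -> HIT, frames=[2,1] (faults so far: 5)
  step 8: ref 2 -> HIT, frames=[2,1] (faults so far: 5)
  step 9: ref 6 -> FAULT, evict 1, frames=[2,6] (faults so far: 6)
  FIFO total faults: 6
--- LRU ---
  step 0: ref 2 -> FAULT, frames=[2,-] (faults so far: 1)
  step 1: ref 6 -> FAULT, frames=[2,6] (faults so far: 2)
  step 2: ref 4 -> FAULT, evict 2, frames=[4,6] (faults so far: 3)
  step 3: ref 1 -> FAULT, evict 6, frames=[4,1] (faults so far: 4)
  step 4: ref 1 -> HIT, frames=[4,1] (faults so far: 4)
  step 5: ref 2 -> FAULT, evict 4, frames=[2,1] (faults so far: 5)
  step 6: ref 2 -> HIT, frames=[2,1] (faults so far: 5)
  step 7: ref 2 -> HIT, frames=[2,1] (faults so far: 5)
  step 8: ref 2 -> HIT, frames=[2,1] (faults so far: 5)
  step 9: ref 6 -> FAULT, evict 1, frames=[2,6] (faults so far: 6)
  LRU total faults: 6
--- Optimal ---
  step 0: ref 2 -> FAULT, frames=[2,-] (faults so far: 1)
  step 1: ref 6 -> FAULT, frames=[2,6] (faults so far: 2)
  step 2: ref 4 -> FAULT, evict 6, frames=[2,4] (faults so far: 3)
  step 3: ref 1 -> FAULT, evict 4, frames=[2,1] (faults so far: 4)
  step 4: ref 1 -> HIT, frames=[2,1] (faults so far: 4)
  step 5: ref 2 -> HIT, frames=[2,1] (faults so far: 4)
  step 6: ref 2 -> HIT, frames=[2,1] (faults so far: 4)
  step 7: ref 2 -> HIT, frames=[2,1] (faults so far: 4)
  step 8: ref 2 -> HIT, frames=[2,1] (faults so far: 4)
  step 9: ref 6 -> FAULT, evict 1, frames=[2,6] (faults so far: 5)
  Optimal total faults: 5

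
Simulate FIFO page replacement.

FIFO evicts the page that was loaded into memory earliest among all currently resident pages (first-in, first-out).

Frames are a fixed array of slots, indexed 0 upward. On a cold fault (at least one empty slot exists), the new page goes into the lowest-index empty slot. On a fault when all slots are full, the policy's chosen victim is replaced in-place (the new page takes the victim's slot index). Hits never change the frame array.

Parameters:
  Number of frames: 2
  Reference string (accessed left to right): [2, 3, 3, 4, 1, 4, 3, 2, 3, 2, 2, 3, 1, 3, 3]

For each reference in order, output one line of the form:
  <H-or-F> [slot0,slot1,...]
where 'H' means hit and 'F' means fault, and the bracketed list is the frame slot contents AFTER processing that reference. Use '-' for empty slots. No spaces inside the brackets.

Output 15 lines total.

F [2,-]
F [2,3]
H [2,3]
F [4,3]
F [4,1]
H [4,1]
F [3,1]
F [3,2]
H [3,2]
H [3,2]
H [3,2]
H [3,2]
F [1,2]
F [1,3]
H [1,3]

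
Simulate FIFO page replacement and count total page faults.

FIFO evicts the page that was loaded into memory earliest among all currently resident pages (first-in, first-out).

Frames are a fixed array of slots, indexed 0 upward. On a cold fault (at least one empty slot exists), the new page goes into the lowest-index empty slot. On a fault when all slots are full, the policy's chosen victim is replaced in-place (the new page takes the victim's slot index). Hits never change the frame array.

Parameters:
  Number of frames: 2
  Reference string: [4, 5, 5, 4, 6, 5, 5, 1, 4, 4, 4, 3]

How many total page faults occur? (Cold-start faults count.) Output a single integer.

Answer: 6

Derivation:
Step 0: ref 4 → FAULT, frames=[4,-]
Step 1: ref 5 → FAULT, frames=[4,5]
Step 2: ref 5 → HIT, frames=[4,5]
Step 3: ref 4 → HIT, frames=[4,5]
Step 4: ref 6 → FAULT (evict 4), frames=[6,5]
Step 5: ref 5 → HIT, frames=[6,5]
Step 6: ref 5 → HIT, frames=[6,5]
Step 7: ref 1 → FAULT (evict 5), frames=[6,1]
Step 8: ref 4 → FAULT (evict 6), frames=[4,1]
Step 9: ref 4 → HIT, frames=[4,1]
Step 10: ref 4 → HIT, frames=[4,1]
Step 11: ref 3 → FAULT (evict 1), frames=[4,3]
Total faults: 6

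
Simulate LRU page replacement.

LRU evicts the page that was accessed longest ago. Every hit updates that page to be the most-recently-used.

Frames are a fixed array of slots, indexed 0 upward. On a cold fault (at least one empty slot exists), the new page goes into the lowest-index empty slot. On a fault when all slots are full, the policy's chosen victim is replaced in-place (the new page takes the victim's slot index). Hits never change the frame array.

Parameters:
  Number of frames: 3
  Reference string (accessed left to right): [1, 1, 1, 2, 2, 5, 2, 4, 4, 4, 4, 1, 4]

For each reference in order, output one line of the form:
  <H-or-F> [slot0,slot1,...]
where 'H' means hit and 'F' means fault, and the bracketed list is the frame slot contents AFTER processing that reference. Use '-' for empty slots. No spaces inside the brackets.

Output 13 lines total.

F [1,-,-]
H [1,-,-]
H [1,-,-]
F [1,2,-]
H [1,2,-]
F [1,2,5]
H [1,2,5]
F [4,2,5]
H [4,2,5]
H [4,2,5]
H [4,2,5]
F [4,2,1]
H [4,2,1]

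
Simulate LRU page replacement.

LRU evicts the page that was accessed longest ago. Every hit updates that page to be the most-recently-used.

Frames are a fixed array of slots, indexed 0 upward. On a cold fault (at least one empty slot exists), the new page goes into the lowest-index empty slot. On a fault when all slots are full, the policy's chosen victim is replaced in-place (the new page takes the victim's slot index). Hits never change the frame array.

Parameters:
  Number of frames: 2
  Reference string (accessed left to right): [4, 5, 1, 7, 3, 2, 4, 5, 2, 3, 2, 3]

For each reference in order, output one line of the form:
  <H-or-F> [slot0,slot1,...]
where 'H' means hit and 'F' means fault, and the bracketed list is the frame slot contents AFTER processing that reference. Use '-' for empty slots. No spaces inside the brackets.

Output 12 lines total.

F [4,-]
F [4,5]
F [1,5]
F [1,7]
F [3,7]
F [3,2]
F [4,2]
F [4,5]
F [2,5]
F [2,3]
H [2,3]
H [2,3]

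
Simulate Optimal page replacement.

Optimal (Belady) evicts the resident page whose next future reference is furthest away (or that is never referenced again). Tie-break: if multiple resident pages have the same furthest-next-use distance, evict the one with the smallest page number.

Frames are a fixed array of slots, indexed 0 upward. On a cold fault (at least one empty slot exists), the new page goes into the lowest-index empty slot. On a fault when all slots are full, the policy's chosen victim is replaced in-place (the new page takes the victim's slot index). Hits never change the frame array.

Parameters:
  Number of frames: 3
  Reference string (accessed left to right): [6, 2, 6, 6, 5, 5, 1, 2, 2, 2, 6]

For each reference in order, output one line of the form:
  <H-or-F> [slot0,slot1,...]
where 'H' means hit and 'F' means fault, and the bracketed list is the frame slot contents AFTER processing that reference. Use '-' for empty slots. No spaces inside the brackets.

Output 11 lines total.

F [6,-,-]
F [6,2,-]
H [6,2,-]
H [6,2,-]
F [6,2,5]
H [6,2,5]
F [6,2,1]
H [6,2,1]
H [6,2,1]
H [6,2,1]
H [6,2,1]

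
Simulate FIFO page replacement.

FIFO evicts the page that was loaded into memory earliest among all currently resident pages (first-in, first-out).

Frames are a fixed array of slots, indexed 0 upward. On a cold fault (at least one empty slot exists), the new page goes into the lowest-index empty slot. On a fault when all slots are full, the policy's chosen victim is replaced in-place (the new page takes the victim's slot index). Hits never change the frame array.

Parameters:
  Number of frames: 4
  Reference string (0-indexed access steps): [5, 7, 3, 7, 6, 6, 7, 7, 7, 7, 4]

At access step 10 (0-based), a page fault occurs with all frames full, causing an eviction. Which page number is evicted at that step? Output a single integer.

Answer: 5

Derivation:
Step 0: ref 5 -> FAULT, frames=[5,-,-,-]
Step 1: ref 7 -> FAULT, frames=[5,7,-,-]
Step 2: ref 3 -> FAULT, frames=[5,7,3,-]
Step 3: ref 7 -> HIT, frames=[5,7,3,-]
Step 4: ref 6 -> FAULT, frames=[5,7,3,6]
Step 5: ref 6 -> HIT, frames=[5,7,3,6]
Step 6: ref 7 -> HIT, frames=[5,7,3,6]
Step 7: ref 7 -> HIT, frames=[5,7,3,6]
Step 8: ref 7 -> HIT, frames=[5,7,3,6]
Step 9: ref 7 -> HIT, frames=[5,7,3,6]
Step 10: ref 4 -> FAULT, evict 5, frames=[4,7,3,6]
At step 10: evicted page 5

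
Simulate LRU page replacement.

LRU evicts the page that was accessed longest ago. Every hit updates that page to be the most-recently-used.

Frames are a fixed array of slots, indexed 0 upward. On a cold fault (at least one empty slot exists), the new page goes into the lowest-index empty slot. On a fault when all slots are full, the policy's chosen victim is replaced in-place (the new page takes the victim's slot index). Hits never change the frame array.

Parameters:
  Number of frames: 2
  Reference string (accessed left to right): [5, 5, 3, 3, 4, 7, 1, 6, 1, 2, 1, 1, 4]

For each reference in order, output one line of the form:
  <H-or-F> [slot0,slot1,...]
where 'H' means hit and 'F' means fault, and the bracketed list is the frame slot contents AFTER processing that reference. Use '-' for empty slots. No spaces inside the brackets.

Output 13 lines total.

F [5,-]
H [5,-]
F [5,3]
H [5,3]
F [4,3]
F [4,7]
F [1,7]
F [1,6]
H [1,6]
F [1,2]
H [1,2]
H [1,2]
F [1,4]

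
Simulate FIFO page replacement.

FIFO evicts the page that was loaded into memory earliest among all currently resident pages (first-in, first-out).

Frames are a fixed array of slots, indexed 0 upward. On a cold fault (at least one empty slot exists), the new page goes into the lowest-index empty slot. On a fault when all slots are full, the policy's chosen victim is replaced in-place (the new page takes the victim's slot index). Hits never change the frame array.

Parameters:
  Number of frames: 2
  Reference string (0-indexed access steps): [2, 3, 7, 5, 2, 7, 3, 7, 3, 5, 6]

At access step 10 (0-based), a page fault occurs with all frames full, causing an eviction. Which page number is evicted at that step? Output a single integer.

Answer: 3

Derivation:
Step 0: ref 2 -> FAULT, frames=[2,-]
Step 1: ref 3 -> FAULT, frames=[2,3]
Step 2: ref 7 -> FAULT, evict 2, frames=[7,3]
Step 3: ref 5 -> FAULT, evict 3, frames=[7,5]
Step 4: ref 2 -> FAULT, evict 7, frames=[2,5]
Step 5: ref 7 -> FAULT, evict 5, frames=[2,7]
Step 6: ref 3 -> FAULT, evict 2, frames=[3,7]
Step 7: ref 7 -> HIT, frames=[3,7]
Step 8: ref 3 -> HIT, frames=[3,7]
Step 9: ref 5 -> FAULT, evict 7, frames=[3,5]
Step 10: ref 6 -> FAULT, evict 3, frames=[6,5]
At step 10: evicted page 3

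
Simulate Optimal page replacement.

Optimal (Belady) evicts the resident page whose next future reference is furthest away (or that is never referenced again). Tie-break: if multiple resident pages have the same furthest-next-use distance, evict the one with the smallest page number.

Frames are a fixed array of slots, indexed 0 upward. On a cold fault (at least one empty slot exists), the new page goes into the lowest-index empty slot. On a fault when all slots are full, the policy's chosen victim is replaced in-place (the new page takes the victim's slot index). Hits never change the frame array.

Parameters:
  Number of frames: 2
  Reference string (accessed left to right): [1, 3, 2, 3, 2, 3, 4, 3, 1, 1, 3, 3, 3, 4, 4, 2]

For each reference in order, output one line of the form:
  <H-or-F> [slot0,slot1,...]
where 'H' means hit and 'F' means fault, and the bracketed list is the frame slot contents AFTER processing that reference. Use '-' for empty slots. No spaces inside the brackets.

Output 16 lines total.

F [1,-]
F [1,3]
F [2,3]
H [2,3]
H [2,3]
H [2,3]
F [4,3]
H [4,3]
F [1,3]
H [1,3]
H [1,3]
H [1,3]
H [1,3]
F [4,3]
H [4,3]
F [4,2]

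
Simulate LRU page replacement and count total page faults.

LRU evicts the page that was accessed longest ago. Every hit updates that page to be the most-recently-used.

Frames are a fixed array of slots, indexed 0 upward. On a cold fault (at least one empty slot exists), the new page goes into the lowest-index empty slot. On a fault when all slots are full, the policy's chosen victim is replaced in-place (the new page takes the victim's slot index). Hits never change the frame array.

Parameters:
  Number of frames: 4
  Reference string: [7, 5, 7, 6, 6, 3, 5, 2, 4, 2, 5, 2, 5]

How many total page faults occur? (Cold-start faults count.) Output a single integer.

Answer: 6

Derivation:
Step 0: ref 7 → FAULT, frames=[7,-,-,-]
Step 1: ref 5 → FAULT, frames=[7,5,-,-]
Step 2: ref 7 → HIT, frames=[7,5,-,-]
Step 3: ref 6 → FAULT, frames=[7,5,6,-]
Step 4: ref 6 → HIT, frames=[7,5,6,-]
Step 5: ref 3 → FAULT, frames=[7,5,6,3]
Step 6: ref 5 → HIT, frames=[7,5,6,3]
Step 7: ref 2 → FAULT (evict 7), frames=[2,5,6,3]
Step 8: ref 4 → FAULT (evict 6), frames=[2,5,4,3]
Step 9: ref 2 → HIT, frames=[2,5,4,3]
Step 10: ref 5 → HIT, frames=[2,5,4,3]
Step 11: ref 2 → HIT, frames=[2,5,4,3]
Step 12: ref 5 → HIT, frames=[2,5,4,3]
Total faults: 6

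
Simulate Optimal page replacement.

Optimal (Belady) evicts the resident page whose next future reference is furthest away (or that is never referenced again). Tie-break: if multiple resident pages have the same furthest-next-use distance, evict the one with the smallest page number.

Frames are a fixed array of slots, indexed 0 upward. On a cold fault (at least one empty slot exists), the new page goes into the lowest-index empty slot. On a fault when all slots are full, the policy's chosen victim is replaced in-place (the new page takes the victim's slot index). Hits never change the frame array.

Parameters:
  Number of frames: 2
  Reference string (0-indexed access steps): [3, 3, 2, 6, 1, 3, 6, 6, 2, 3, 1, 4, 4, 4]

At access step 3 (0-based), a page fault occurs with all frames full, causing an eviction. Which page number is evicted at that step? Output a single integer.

Answer: 2

Derivation:
Step 0: ref 3 -> FAULT, frames=[3,-]
Step 1: ref 3 -> HIT, frames=[3,-]
Step 2: ref 2 -> FAULT, frames=[3,2]
Step 3: ref 6 -> FAULT, evict 2, frames=[3,6]
At step 3: evicted page 2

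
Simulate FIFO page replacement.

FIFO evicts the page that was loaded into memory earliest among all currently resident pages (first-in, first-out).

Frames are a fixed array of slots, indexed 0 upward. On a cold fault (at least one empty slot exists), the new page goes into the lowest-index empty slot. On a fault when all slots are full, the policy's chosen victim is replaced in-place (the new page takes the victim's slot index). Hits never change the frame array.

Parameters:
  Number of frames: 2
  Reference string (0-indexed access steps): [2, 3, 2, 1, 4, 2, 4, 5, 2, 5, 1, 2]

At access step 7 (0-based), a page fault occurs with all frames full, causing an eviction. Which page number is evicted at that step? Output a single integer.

Answer: 4

Derivation:
Step 0: ref 2 -> FAULT, frames=[2,-]
Step 1: ref 3 -> FAULT, frames=[2,3]
Step 2: ref 2 -> HIT, frames=[2,3]
Step 3: ref 1 -> FAULT, evict 2, frames=[1,3]
Step 4: ref 4 -> FAULT, evict 3, frames=[1,4]
Step 5: ref 2 -> FAULT, evict 1, frames=[2,4]
Step 6: ref 4 -> HIT, frames=[2,4]
Step 7: ref 5 -> FAULT, evict 4, frames=[2,5]
At step 7: evicted page 4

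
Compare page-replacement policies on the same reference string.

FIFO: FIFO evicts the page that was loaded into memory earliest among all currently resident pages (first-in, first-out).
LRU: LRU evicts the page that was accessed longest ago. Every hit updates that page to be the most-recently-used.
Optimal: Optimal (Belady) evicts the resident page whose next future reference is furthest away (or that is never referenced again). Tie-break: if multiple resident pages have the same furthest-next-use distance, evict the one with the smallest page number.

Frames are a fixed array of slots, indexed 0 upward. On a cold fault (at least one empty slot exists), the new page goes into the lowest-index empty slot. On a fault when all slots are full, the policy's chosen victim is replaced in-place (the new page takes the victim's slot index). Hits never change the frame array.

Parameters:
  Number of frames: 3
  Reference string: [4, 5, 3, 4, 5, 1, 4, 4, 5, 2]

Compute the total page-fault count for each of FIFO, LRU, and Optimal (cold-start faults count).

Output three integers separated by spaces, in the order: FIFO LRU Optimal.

Answer: 7 5 5

Derivation:
--- FIFO ---
  step 0: ref 4 -> FAULT, frames=[4,-,-] (faults so far: 1)
  step 1: ref 5 -> FAULT, frames=[4,5,-] (faults so far: 2)
  step 2: ref 3 -> FAULT, frames=[4,5,3] (faults so far: 3)
  step 3: ref 4 -> HIT, frames=[4,5,3] (faults so far: 3)
  step 4: ref 5 -> HIT, frames=[4,5,3] (faults so far: 3)
  step 5: ref 1 -> FAULT, evict 4, frames=[1,5,3] (faults so far: 4)
  step 6: ref 4 -> FAULT, evict 5, frames=[1,4,3] (faults so far: 5)
  step 7: ref 4 -> HIT, frames=[1,4,3] (faults so far: 5)
  step 8: ref 5 -> FAULT, evict 3, frames=[1,4,5] (faults so far: 6)
  step 9: ref 2 -> FAULT, evict 1, frames=[2,4,5] (faults so far: 7)
  FIFO total faults: 7
--- LRU ---
  step 0: ref 4 -> FAULT, frames=[4,-,-] (faults so far: 1)
  step 1: ref 5 -> FAULT, frames=[4,5,-] (faults so far: 2)
  step 2: ref 3 -> FAULT, frames=[4,5,3] (faults so far: 3)
  step 3: ref 4 -> HIT, frames=[4,5,3] (faults so far: 3)
  step 4: ref 5 -> HIT, frames=[4,5,3] (faults so far: 3)
  step 5: ref 1 -> FAULT, evict 3, frames=[4,5,1] (faults so far: 4)
  step 6: ref 4 -> HIT, frames=[4,5,1] (faults so far: 4)
  step 7: ref 4 -> HIT, frames=[4,5,1] (faults so far: 4)
  step 8: ref 5 -> HIT, frames=[4,5,1] (faults so far: 4)
  step 9: ref 2 -> FAULT, evict 1, frames=[4,5,2] (faults so far: 5)
  LRU total faults: 5
--- Optimal ---
  step 0: ref 4 -> FAULT, frames=[4,-,-] (faults so far: 1)
  step 1: ref 5 -> FAULT, frames=[4,5,-] (faults so far: 2)
  step 2: ref 3 -> FAULT, frames=[4,5,3] (faults so far: 3)
  step 3: ref 4 -> HIT, frames=[4,5,3] (faults so far: 3)
  step 4: ref 5 -> HIT, frames=[4,5,3] (faults so far: 3)
  step 5: ref 1 -> FAULT, evict 3, frames=[4,5,1] (faults so far: 4)
  step 6: ref 4 -> HIT, frames=[4,5,1] (faults so far: 4)
  step 7: ref 4 -> HIT, frames=[4,5,1] (faults so far: 4)
  step 8: ref 5 -> HIT, frames=[4,5,1] (faults so far: 4)
  step 9: ref 2 -> FAULT, evict 1, frames=[4,5,2] (faults so far: 5)
  Optimal total faults: 5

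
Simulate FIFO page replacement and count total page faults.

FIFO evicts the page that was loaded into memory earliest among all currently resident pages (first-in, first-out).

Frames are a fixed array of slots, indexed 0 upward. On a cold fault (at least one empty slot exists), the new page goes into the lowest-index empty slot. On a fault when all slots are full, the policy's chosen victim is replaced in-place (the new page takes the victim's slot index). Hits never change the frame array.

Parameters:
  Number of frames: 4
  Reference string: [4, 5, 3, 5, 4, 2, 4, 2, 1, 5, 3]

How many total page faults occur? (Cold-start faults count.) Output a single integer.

Step 0: ref 4 → FAULT, frames=[4,-,-,-]
Step 1: ref 5 → FAULT, frames=[4,5,-,-]
Step 2: ref 3 → FAULT, frames=[4,5,3,-]
Step 3: ref 5 → HIT, frames=[4,5,3,-]
Step 4: ref 4 → HIT, frames=[4,5,3,-]
Step 5: ref 2 → FAULT, frames=[4,5,3,2]
Step 6: ref 4 → HIT, frames=[4,5,3,2]
Step 7: ref 2 → HIT, frames=[4,5,3,2]
Step 8: ref 1 → FAULT (evict 4), frames=[1,5,3,2]
Step 9: ref 5 → HIT, frames=[1,5,3,2]
Step 10: ref 3 → HIT, frames=[1,5,3,2]
Total faults: 5

Answer: 5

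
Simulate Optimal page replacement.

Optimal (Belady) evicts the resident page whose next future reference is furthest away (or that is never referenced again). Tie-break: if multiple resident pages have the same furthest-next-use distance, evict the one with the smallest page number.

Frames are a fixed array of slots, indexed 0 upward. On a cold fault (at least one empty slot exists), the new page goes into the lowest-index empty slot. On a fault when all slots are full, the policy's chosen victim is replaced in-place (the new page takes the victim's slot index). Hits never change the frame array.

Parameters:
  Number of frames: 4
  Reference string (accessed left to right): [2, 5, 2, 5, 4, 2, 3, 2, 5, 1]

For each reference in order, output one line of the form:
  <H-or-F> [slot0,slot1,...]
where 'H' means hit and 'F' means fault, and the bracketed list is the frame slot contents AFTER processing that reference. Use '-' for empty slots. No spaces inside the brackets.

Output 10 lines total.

F [2,-,-,-]
F [2,5,-,-]
H [2,5,-,-]
H [2,5,-,-]
F [2,5,4,-]
H [2,5,4,-]
F [2,5,4,3]
H [2,5,4,3]
H [2,5,4,3]
F [1,5,4,3]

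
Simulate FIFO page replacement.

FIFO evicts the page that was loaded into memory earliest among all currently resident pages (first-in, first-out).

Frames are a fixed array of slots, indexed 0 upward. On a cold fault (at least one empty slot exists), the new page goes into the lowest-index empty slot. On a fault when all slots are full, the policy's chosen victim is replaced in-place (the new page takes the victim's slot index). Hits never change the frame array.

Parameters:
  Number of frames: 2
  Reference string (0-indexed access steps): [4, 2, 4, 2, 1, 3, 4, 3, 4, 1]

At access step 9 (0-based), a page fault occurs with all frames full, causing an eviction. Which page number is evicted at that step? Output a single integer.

Answer: 3

Derivation:
Step 0: ref 4 -> FAULT, frames=[4,-]
Step 1: ref 2 -> FAULT, frames=[4,2]
Step 2: ref 4 -> HIT, frames=[4,2]
Step 3: ref 2 -> HIT, frames=[4,2]
Step 4: ref 1 -> FAULT, evict 4, frames=[1,2]
Step 5: ref 3 -> FAULT, evict 2, frames=[1,3]
Step 6: ref 4 -> FAULT, evict 1, frames=[4,3]
Step 7: ref 3 -> HIT, frames=[4,3]
Step 8: ref 4 -> HIT, frames=[4,3]
Step 9: ref 1 -> FAULT, evict 3, frames=[4,1]
At step 9: evicted page 3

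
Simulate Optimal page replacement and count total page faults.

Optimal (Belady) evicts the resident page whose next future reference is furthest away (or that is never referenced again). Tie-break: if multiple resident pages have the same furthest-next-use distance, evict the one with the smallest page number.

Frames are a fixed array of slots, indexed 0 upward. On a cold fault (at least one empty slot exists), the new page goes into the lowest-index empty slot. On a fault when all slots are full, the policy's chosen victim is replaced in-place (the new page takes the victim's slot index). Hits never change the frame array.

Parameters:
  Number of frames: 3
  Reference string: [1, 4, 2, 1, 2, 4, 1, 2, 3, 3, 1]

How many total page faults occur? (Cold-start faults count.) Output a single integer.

Step 0: ref 1 → FAULT, frames=[1,-,-]
Step 1: ref 4 → FAULT, frames=[1,4,-]
Step 2: ref 2 → FAULT, frames=[1,4,2]
Step 3: ref 1 → HIT, frames=[1,4,2]
Step 4: ref 2 → HIT, frames=[1,4,2]
Step 5: ref 4 → HIT, frames=[1,4,2]
Step 6: ref 1 → HIT, frames=[1,4,2]
Step 7: ref 2 → HIT, frames=[1,4,2]
Step 8: ref 3 → FAULT (evict 2), frames=[1,4,3]
Step 9: ref 3 → HIT, frames=[1,4,3]
Step 10: ref 1 → HIT, frames=[1,4,3]
Total faults: 4

Answer: 4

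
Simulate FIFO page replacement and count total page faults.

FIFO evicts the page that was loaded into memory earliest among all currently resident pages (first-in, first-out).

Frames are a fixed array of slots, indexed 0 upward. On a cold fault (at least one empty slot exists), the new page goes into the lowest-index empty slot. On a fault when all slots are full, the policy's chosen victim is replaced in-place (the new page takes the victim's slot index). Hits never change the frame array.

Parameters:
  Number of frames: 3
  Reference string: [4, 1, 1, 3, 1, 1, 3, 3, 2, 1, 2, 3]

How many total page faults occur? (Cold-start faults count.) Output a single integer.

Step 0: ref 4 → FAULT, frames=[4,-,-]
Step 1: ref 1 → FAULT, frames=[4,1,-]
Step 2: ref 1 → HIT, frames=[4,1,-]
Step 3: ref 3 → FAULT, frames=[4,1,3]
Step 4: ref 1 → HIT, frames=[4,1,3]
Step 5: ref 1 → HIT, frames=[4,1,3]
Step 6: ref 3 → HIT, frames=[4,1,3]
Step 7: ref 3 → HIT, frames=[4,1,3]
Step 8: ref 2 → FAULT (evict 4), frames=[2,1,3]
Step 9: ref 1 → HIT, frames=[2,1,3]
Step 10: ref 2 → HIT, frames=[2,1,3]
Step 11: ref 3 → HIT, frames=[2,1,3]
Total faults: 4

Answer: 4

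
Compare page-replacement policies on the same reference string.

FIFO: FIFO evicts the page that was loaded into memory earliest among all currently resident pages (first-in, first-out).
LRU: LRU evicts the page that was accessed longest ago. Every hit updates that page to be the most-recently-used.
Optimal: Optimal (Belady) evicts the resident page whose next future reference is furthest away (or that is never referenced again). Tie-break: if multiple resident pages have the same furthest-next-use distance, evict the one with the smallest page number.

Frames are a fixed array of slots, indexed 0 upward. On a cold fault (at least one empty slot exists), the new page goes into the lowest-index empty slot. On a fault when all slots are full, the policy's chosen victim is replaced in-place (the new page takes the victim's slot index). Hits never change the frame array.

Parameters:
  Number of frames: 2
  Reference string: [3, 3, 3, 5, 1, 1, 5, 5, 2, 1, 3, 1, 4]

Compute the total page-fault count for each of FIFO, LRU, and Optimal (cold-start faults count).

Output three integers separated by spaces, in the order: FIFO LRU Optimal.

--- FIFO ---
  step 0: ref 3 -> FAULT, frames=[3,-] (faults so far: 1)
  step 1: ref 3 -> HIT, frames=[3,-] (faults so far: 1)
  step 2: ref 3 -> HIT, frames=[3,-] (faults so far: 1)
  step 3: ref 5 -> FAULT, frames=[3,5] (faults so far: 2)
  step 4: ref 1 -> FAULT, evict 3, frames=[1,5] (faults so far: 3)
  step 5: ref 1 -> HIT, frames=[1,5] (faults so far: 3)
  step 6: ref 5 -> HIT, frames=[1,5] (faults so far: 3)
  step 7: ref 5 -> HIT, frames=[1,5] (faults so far: 3)
  step 8: ref 2 -> FAULT, evict 5, frames=[1,2] (faults so far: 4)
  step 9: ref 1 -> HIT, frames=[1,2] (faults so far: 4)
  step 10: ref 3 -> FAULT, evict 1, frames=[3,2] (faults so far: 5)
  step 11: ref 1 -> FAULT, evict 2, frames=[3,1] (faults so far: 6)
  step 12: ref 4 -> FAULT, evict 3, frames=[4,1] (faults so far: 7)
  FIFO total faults: 7
--- LRU ---
  step 0: ref 3 -> FAULT, frames=[3,-] (faults so far: 1)
  step 1: ref 3 -> HIT, frames=[3,-] (faults so far: 1)
  step 2: ref 3 -> HIT, frames=[3,-] (faults so far: 1)
  step 3: ref 5 -> FAULT, frames=[3,5] (faults so far: 2)
  step 4: ref 1 -> FAULT, evict 3, frames=[1,5] (faults so far: 3)
  step 5: ref 1 -> HIT, frames=[1,5] (faults so far: 3)
  step 6: ref 5 -> HIT, frames=[1,5] (faults so far: 3)
  step 7: ref 5 -> HIT, frames=[1,5] (faults so far: 3)
  step 8: ref 2 -> FAULT, evict 1, frames=[2,5] (faults so far: 4)
  step 9: ref 1 -> FAULT, evict 5, frames=[2,1] (faults so far: 5)
  step 10: ref 3 -> FAULT, evict 2, frames=[3,1] (faults so far: 6)
  step 11: ref 1 -> HIT, frames=[3,1] (faults so far: 6)
  step 12: ref 4 -> FAULT, evict 3, frames=[4,1] (faults so far: 7)
  LRU total faults: 7
--- Optimal ---
  step 0: ref 3 -> FAULT, frames=[3,-] (faults so far: 1)
  step 1: ref 3 -> HIT, frames=[3,-] (faults so far: 1)
  step 2: ref 3 -> HIT, frames=[3,-] (faults so far: 1)
  step 3: ref 5 -> FAULT, frames=[3,5] (faults so far: 2)
  step 4: ref 1 -> FAULT, evict 3, frames=[1,5] (faults so far: 3)
  step 5: ref 1 -> HIT, frames=[1,5] (faults so far: 3)
  step 6: ref 5 -> HIT, frames=[1,5] (faults so far: 3)
  step 7: ref 5 -> HIT, frames=[1,5] (faults so far: 3)
  step 8: ref 2 -> FAULT, evict 5, frames=[1,2] (faults so far: 4)
  step 9: ref 1 -> HIT, frames=[1,2] (faults so far: 4)
  step 10: ref 3 -> FAULT, evict 2, frames=[1,3] (faults so far: 5)
  step 11: ref 1 -> HIT, frames=[1,3] (faults so far: 5)
  step 12: ref 4 -> FAULT, evict 1, frames=[4,3] (faults so far: 6)
  Optimal total faults: 6

Answer: 7 7 6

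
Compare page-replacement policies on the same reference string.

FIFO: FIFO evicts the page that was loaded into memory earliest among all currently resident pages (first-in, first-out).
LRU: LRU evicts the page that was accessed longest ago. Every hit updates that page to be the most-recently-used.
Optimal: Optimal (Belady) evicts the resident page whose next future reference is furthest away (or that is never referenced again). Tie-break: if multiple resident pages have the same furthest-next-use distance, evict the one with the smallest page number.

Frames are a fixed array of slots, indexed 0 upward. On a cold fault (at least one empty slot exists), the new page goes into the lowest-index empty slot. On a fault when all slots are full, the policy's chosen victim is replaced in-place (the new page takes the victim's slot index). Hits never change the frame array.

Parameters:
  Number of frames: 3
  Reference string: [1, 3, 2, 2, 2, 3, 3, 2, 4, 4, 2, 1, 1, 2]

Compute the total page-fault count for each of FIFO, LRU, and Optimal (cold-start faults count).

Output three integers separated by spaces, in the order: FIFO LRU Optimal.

Answer: 5 5 4

Derivation:
--- FIFO ---
  step 0: ref 1 -> FAULT, frames=[1,-,-] (faults so far: 1)
  step 1: ref 3 -> FAULT, frames=[1,3,-] (faults so far: 2)
  step 2: ref 2 -> FAULT, frames=[1,3,2] (faults so far: 3)
  step 3: ref 2 -> HIT, frames=[1,3,2] (faults so far: 3)
  step 4: ref 2 -> HIT, frames=[1,3,2] (faults so far: 3)
  step 5: ref 3 -> HIT, frames=[1,3,2] (faults so far: 3)
  step 6: ref 3 -> HIT, frames=[1,3,2] (faults so far: 3)
  step 7: ref 2 -> HIT, frames=[1,3,2] (faults so far: 3)
  step 8: ref 4 -> FAULT, evict 1, frames=[4,3,2] (faults so far: 4)
  step 9: ref 4 -> HIT, frames=[4,3,2] (faults so far: 4)
  step 10: ref 2 -> HIT, frames=[4,3,2] (faults so far: 4)
  step 11: ref 1 -> FAULT, evict 3, frames=[4,1,2] (faults so far: 5)
  step 12: ref 1 -> HIT, frames=[4,1,2] (faults so far: 5)
  step 13: ref 2 -> HIT, frames=[4,1,2] (faults so far: 5)
  FIFO total faults: 5
--- LRU ---
  step 0: ref 1 -> FAULT, frames=[1,-,-] (faults so far: 1)
  step 1: ref 3 -> FAULT, frames=[1,3,-] (faults so far: 2)
  step 2: ref 2 -> FAULT, frames=[1,3,2] (faults so far: 3)
  step 3: ref 2 -> HIT, frames=[1,3,2] (faults so far: 3)
  step 4: ref 2 -> HIT, frames=[1,3,2] (faults so far: 3)
  step 5: ref 3 -> HIT, frames=[1,3,2] (faults so far: 3)
  step 6: ref 3 -> HIT, frames=[1,3,2] (faults so far: 3)
  step 7: ref 2 -> HIT, frames=[1,3,2] (faults so far: 3)
  step 8: ref 4 -> FAULT, evict 1, frames=[4,3,2] (faults so far: 4)
  step 9: ref 4 -> HIT, frames=[4,3,2] (faults so far: 4)
  step 10: ref 2 -> HIT, frames=[4,3,2] (faults so far: 4)
  step 11: ref 1 -> FAULT, evict 3, frames=[4,1,2] (faults so far: 5)
  step 12: ref 1 -> HIT, frames=[4,1,2] (faults so far: 5)
  step 13: ref 2 -> HIT, frames=[4,1,2] (faults so far: 5)
  LRU total faults: 5
--- Optimal ---
  step 0: ref 1 -> FAULT, frames=[1,-,-] (faults so far: 1)
  step 1: ref 3 -> FAULT, frames=[1,3,-] (faults so far: 2)
  step 2: ref 2 -> FAULT, frames=[1,3,2] (faults so far: 3)
  step 3: ref 2 -> HIT, frames=[1,3,2] (faults so far: 3)
  step 4: ref 2 -> HIT, frames=[1,3,2] (faults so far: 3)
  step 5: ref 3 -> HIT, frames=[1,3,2] (faults so far: 3)
  step 6: ref 3 -> HIT, frames=[1,3,2] (faults so far: 3)
  step 7: ref 2 -> HIT, frames=[1,3,2] (faults so far: 3)
  step 8: ref 4 -> FAULT, evict 3, frames=[1,4,2] (faults so far: 4)
  step 9: ref 4 -> HIT, frames=[1,4,2] (faults so far: 4)
  step 10: ref 2 -> HIT, frames=[1,4,2] (faults so far: 4)
  step 11: ref 1 -> HIT, frames=[1,4,2] (faults so far: 4)
  step 12: ref 1 -> HIT, frames=[1,4,2] (faults so far: 4)
  step 13: ref 2 -> HIT, frames=[1,4,2] (faults so far: 4)
  Optimal total faults: 4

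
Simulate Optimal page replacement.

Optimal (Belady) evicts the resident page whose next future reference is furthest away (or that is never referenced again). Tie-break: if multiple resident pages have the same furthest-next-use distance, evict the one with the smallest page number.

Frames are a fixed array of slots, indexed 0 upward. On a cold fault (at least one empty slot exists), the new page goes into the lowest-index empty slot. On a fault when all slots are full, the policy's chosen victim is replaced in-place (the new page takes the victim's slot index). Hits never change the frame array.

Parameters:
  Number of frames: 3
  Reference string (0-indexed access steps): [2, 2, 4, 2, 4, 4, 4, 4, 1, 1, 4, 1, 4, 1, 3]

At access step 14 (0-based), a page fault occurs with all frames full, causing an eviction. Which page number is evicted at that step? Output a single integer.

Answer: 1

Derivation:
Step 0: ref 2 -> FAULT, frames=[2,-,-]
Step 1: ref 2 -> HIT, frames=[2,-,-]
Step 2: ref 4 -> FAULT, frames=[2,4,-]
Step 3: ref 2 -> HIT, frames=[2,4,-]
Step 4: ref 4 -> HIT, frames=[2,4,-]
Step 5: ref 4 -> HIT, frames=[2,4,-]
Step 6: ref 4 -> HIT, frames=[2,4,-]
Step 7: ref 4 -> HIT, frames=[2,4,-]
Step 8: ref 1 -> FAULT, frames=[2,4,1]
Step 9: ref 1 -> HIT, frames=[2,4,1]
Step 10: ref 4 -> HIT, frames=[2,4,1]
Step 11: ref 1 -> HIT, frames=[2,4,1]
Step 12: ref 4 -> HIT, frames=[2,4,1]
Step 13: ref 1 -> HIT, frames=[2,4,1]
Step 14: ref 3 -> FAULT, evict 1, frames=[2,4,3]
At step 14: evicted page 1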